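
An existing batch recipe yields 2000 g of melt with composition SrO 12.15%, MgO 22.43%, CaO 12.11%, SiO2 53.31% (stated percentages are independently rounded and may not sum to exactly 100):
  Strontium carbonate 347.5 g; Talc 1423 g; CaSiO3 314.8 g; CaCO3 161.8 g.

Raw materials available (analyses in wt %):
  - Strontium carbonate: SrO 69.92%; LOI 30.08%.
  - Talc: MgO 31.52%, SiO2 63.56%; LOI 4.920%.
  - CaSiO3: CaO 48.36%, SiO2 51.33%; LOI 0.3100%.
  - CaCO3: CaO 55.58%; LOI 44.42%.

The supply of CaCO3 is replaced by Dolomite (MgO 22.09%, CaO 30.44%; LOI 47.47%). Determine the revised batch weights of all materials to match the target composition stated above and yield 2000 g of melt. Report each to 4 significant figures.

Revised batch per 2000 g melt:
  Strontium carbonate: 347.5 g
  Talc: 1336 g
  CaSiO3: 422.6 g
  Dolomite: 124.2 g
Total batch = 2230 g; LOI loss = 230.5 g

All internal work keeps full float precision from start to finish. Intermediates are printed, rounded to four significant figures, when written out — every reported result includes exactly one rounding — all derived quantities are carried at exact precision (net glass mass, the yield, LOI, four oxide percentages, the totals) starting from the weights per 2000 g of glass, precisely as stated by either problem or answer.
Per-oxide target masses for 2000 g melt:
  SrO: 12.15% × 2000 = 243.0 g
  MgO: 22.43% × 2000 = 448.6 g
  CaO: 12.11% × 2000 = 242.2 g
  SiO2: 53.31% × 2000 = 1066 g
Checking each oxide sum from the weights as reported, relative to the basis at hand (every target is met by its sum exact up to rounding of places):
  SrO: 347.5·0.6992 = 243.0 g (target 243.0 g)
  MgO: 1336·0.3152 + 124.2·0.2209 = 448.5 g (target 448.6 g)
  CaO: 422.6·0.4836 + 124.2·0.3044 = 242.2 g (target 242.2 g)
  SiO2: 1336·0.6356 + 422.6·0.5133 = 1066 g (target 1066 g)
Glass-mass closure: total batch − LOI = 2000 g (per-oxide target masses sum to 2000 g; the stated basis being 2000 g — a pure rounding effect).
Total batch = Σ batch = 2230 g; Σ batch·LOI gives LOI loss = 230.5 g; yield: glass divided by total = 89.66%.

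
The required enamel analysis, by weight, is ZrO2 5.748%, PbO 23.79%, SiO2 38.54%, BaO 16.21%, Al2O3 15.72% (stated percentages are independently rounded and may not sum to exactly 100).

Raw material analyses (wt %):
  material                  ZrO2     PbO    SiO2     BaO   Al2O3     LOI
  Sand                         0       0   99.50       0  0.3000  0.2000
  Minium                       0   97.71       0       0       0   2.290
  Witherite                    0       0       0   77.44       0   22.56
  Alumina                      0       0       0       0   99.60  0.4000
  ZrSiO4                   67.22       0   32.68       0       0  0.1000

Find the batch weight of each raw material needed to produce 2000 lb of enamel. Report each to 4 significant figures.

Batch per 2000 lb enamel:
  Sand: 718.5 lb
  Minium: 487.0 lb
  Witherite: 418.6 lb
  Alumina: 313.5 lb
  ZrSiO4: 171.0 lb
Total batch = 2109 lb; LOI loss = 108.5 lb; yield = 94.86%

All arithmetic runs at full precision all the way through. The intermediate values are shown, with 4-significant-figure rounding, alongside each step. Every reported figure takes a single rounding. All derived quantities, including the yield, ignition loss, five oxide percentages, the totals, net glass mass, are re-derived starting from the weights per 2000 lb of glass in exact precision as quoted within the problem or the answer.
The oxide mass targets at 2000 lb enamel:
  ZrO2: 5.748% × 2000 = 115.0 lb
  PbO: 23.79% × 2000 = 475.8 lb
  SiO2: 38.54% × 2000 = 770.8 lb
  BaO: 16.21% × 2000 = 324.2 lb
  Al2O3: 15.72% × 2000 = 314.4 lb
A balance pass over the oxides, applying the batch weights above, relative to the basis at hand (target by target, the sums agree modulo rounding of the values):
  ZrO2: 171.0·0.6722 = 114.9 lb (target 115.0 lb)
  PbO: 487.0·0.9771 = 475.8 lb (target 475.8 lb)
  SiO2: 718.5·0.9950 + 171.0·0.3268 = 770.8 lb (target 770.8 lb)
  BaO: 418.6·0.7744 = 324.2 lb (target 324.2 lb)
  Al2O3: 718.5·0.003000 + 313.5·0.9960 = 314.4 lb (target 314.4 lb)
The glass-mass cross-check: net batch after ignition = 2000 lb (targets for the oxides total 2000 lb; versus the stated basis of 2000 lb — any gap is answer rounding).
Adding the batch up: Σ batch = 2109 lb; Σ batch·LOI gives LOI loss = 108.5 lb; yield: glass divided by total = 94.86%.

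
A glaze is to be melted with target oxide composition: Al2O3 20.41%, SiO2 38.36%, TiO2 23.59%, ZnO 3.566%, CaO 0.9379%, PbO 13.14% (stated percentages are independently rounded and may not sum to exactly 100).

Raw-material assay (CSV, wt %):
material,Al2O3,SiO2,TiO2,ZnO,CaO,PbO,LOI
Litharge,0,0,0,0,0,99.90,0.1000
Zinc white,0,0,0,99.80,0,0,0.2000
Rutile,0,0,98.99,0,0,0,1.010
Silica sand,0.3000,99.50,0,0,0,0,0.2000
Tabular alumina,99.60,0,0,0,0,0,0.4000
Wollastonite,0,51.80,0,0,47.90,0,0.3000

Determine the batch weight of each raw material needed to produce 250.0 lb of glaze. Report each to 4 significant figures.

Batch per 250.0 lb glaze:
  Litharge: 32.88 lb
  Zinc white: 8.933 lb
  Rutile: 59.58 lb
  Silica sand: 93.83 lb
  Tabular alumina: 50.95 lb
  Wollastonite: 4.895 lb
Total batch = 251.1 lb; LOI loss = 1.059 lb; yield = 99.58%

All internal work keeps full float precision end to end; values along the way are printed, rounded to four significant figures, alongside each step; every reported number undergoes a single rounding; the derived quantities, which include the six compositions, the totals, ignition loss, glass mass, yield, are rebuilt in full precision, as given in the problem or answer text, from the batch weights on 250.0 lb of glass.
Oxide-by-oxide targets in 250.0 lb glaze:
  Al2O3: 20.41% × 250.0 = 51.02 lb
  SiO2: 38.36% × 250.0 = 95.90 lb
  TiO2: 23.59% × 250.0 = 58.98 lb
  ZnO: 3.566% × 250.0 = 8.915 lb
  CaO: 0.9379% × 250.0 = 2.345 lb
  PbO: 13.14% × 250.0 = 32.85 lb
Oxide-by-oxide audit given the weights on record, on the stated basis (oxide sums agree with the targets given rounding of the digits):
  Al2O3: 93.83·0.003000 + 50.95·0.9960 = 51.03 lb (target 51.02 lb)
  SiO2: 93.83·0.9950 + 4.895·0.5180 = 95.90 lb (target 95.90 lb)
  TiO2: 59.58·0.9899 = 58.98 lb (target 58.98 lb)
  ZnO: 8.933·0.9980 = 8.915 lb (target 8.915 lb)
  CaO: 4.895·0.4790 = 2.345 lb (target 2.345 lb)
  PbO: 32.88·0.9990 = 32.85 lb (target 32.85 lb)
Glass mass check: whole batch net of LOI = 250.0 lb (the Σ of target masses is 250.0 lb; versus the stated basis of 250.0 lb — gaps are rounding artifacts).
Total batch = Σ batch = 251.1 lb; LOI removed, Σ of batch·LOI: 1.059 lb; as yield: glass ÷ batch → 99.58%.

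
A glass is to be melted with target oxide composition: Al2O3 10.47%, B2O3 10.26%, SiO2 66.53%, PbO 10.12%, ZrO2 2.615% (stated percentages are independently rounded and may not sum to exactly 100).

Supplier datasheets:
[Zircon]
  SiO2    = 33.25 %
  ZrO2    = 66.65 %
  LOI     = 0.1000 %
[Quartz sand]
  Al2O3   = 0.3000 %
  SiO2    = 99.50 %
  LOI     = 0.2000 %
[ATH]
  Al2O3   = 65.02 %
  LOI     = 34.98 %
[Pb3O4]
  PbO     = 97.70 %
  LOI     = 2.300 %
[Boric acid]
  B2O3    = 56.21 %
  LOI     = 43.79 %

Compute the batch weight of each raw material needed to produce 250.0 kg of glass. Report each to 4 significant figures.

Batch per 250.0 kg glass:
  Zircon: 9.809 kg
  Quartz sand: 163.9 kg
  ATH: 39.50 kg
  Pb3O4: 25.90 kg
  Boric acid: 45.63 kg
Total batch = 284.7 kg; LOI loss = 34.73 kg; yield = 87.80%

The whole derivation holds exact precision in all steps; working values are displayed (rounded to 4 significant digits) between the steps; each reported result undergoes a single rounding — all derived quantities are re-derived from the weighed amounts on 250.0 kg of glass in full float precision (the five compositions, glass mass, the totals, LOI, yield), as set out in either problem or answer.
Oxide-by-oxide targets in 250.0 kg glass:
  Al2O3: 10.47% × 250.0 = 26.18 kg
  B2O3: 10.26% × 250.0 = 25.65 kg
  SiO2: 66.53% × 250.0 = 166.3 kg
  PbO: 10.12% × 250.0 = 25.30 kg
  ZrO2: 2.615% × 250.0 = 6.538 kg
Oxide-by-oxide audit with the batch weights as given, against the basis in use (summed amounts equal target values net of answer rounding effects):
  Al2O3: 163.9·0.003000 + 39.50·0.6502 = 26.17 kg (target 26.18 kg)
  B2O3: 45.63·0.5621 = 25.65 kg (target 25.65 kg)
  SiO2: 9.809·0.3325 + 163.9·0.9950 = 166.3 kg (target 166.3 kg)
  PbO: 25.90·0.9770 = 25.30 kg (target 25.30 kg)
  ZrO2: 9.809·0.6665 = 6.538 kg (target 6.538 kg)
Glass-mass bookkeeping: Σ batch − LOI loss = 250.0 kg (targets for the oxides total 250.0 kg; with the basis standing at 250.0 kg — any gap is answer rounding).
Whole-batch sum: Σ batch = 284.7 kg; LOI removed, Σ of batch·LOI: 34.73 kg; glass ÷ batch gives a yield of 87.80%.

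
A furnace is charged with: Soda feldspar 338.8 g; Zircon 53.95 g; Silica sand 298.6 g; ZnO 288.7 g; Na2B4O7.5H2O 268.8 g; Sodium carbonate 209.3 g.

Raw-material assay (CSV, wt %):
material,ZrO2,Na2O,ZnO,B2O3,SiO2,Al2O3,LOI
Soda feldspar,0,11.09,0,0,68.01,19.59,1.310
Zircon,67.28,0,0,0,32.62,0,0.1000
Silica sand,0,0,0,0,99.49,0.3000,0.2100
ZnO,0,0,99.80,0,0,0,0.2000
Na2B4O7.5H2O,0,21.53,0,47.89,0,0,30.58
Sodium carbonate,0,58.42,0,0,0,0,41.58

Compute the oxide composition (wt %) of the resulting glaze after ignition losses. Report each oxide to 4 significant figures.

Glass mass = 1283 g (batch 1458 − LOI 174.9).
Composition: ZrO2 2.829%, Na2O 16.97%, ZnO 22.45%, B2O3 10.03%, SiO2 42.48%, Al2O3 5.242%

Full precision is carried at all times — working values are displayed (rounded to four significant figures) within the worked lines; each reported result is rounded exactly once; derived quantities (the totals, glass mass, ignition loss, yield, six oxide percentages) are rebuilt from the weighed amounts per 1283 g of glass in full precision exactly as shown in either problem or answer.
What the batch supplies per oxide:
  ZrO2: 53.95·0.6728 = 36.30 g
  Na2O: 338.8·0.1109 + 268.8·0.2153 + 209.3·0.5842 = 217.7 g
  ZnO: 288.7·0.9980 = 288.1 g
  B2O3: 268.8·0.4789 = 128.7 g
  SiO2: 338.8·0.6801 + 53.95·0.3262 + 298.6·0.9949 = 545.1 g
  Al2O3: 338.8·0.1959 + 298.6·0.003000 = 67.27 g
LOI: 338.8·0.01310 + 53.95·0.001000 + 298.6·0.002100 + 288.7·0.002000 + 268.8·0.3058 + 209.3·0.4158 = 174.9 g
The glass mass, total less LOI, = 1458 − 174.9 = 1283 g (= Σ oxide masses)
percent share: oxide ÷ glass, ×100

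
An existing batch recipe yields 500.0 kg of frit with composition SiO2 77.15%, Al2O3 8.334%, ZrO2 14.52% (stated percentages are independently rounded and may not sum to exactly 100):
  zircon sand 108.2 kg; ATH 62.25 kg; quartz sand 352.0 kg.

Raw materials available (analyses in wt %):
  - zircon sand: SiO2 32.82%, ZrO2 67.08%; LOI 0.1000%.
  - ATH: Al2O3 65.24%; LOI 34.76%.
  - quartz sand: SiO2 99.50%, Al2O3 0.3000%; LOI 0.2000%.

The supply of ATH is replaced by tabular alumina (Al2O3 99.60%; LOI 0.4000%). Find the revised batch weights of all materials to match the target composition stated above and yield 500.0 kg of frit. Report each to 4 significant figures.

Revised batch per 500.0 kg frit:
  zircon sand: 108.2 kg
  tabular alumina: 40.78 kg
  quartz sand: 352.0 kg
Total batch = 501.0 kg; LOI loss = 0.9753 kg

Each numeric step keeps full precision at each step — working values are printed, rounded to four significant figures, between the steps; every reported value takes a single rounding. Derived quantities (three oxide percentages, yield, totals, glass mass, LOI) are carried at full float precision from the weighed amounts on 500.0 kg of glass as they appear in the question or the answer.
Oxide mass targets, per 500.0 kg frit:
  SiO2: 77.15% × 500.0 = 385.8 kg
  Al2O3: 8.334% × 500.0 = 41.67 kg
  ZrO2: 14.52% × 500.0 = 72.60 kg
Sums-versus-targets review working from each reported weight, relative to the basis at hand (sum by sum, the targets are met net of answer rounding effects):
  SiO2: 108.2·0.3282 + 352.0·0.9950 = 385.8 kg (target 385.8 kg)
  Al2O3: 40.78·0.9960 + 352.0·0.003000 = 41.67 kg (target 41.67 kg)
  ZrO2: 108.2·0.6708 = 72.58 kg (target 72.60 kg)
Glass-mass closure: the batch minus its LOI: 500.0 kg (summing oxide targets gives 500.0 kg; against the stated basis, 500.0 kg — differing by rounding only).
Adding the batch up: Σ batch = 501.0 kg; LOI loss = Σ batch·LOI = 0.9753 kg; the yield ratio, glass ÷ batch: 99.81%.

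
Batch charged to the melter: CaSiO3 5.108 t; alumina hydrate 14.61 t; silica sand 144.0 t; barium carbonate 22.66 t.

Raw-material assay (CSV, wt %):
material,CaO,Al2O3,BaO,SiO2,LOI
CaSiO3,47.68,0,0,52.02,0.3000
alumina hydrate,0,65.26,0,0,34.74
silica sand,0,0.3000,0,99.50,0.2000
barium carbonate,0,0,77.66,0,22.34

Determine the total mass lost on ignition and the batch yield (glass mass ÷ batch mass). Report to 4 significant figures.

LOI loss = 10.44 t; glass = 175.9 t; yield = 94.40%

Mid-chain values are displayed rounded off to 4 significant digits within the worked lines; the working math runs at full float precision through every step — each reported value is rounded just once; all derived quantities (net glass mass, ignition loss, the four compositions, the totals, the yield) are rebuilt at full float precision using the weight values at 175.9 t of glass, as quoted within question or answer.
LOI of each material in turn:
  CaSiO3: 5.108 × 0.003000 = 0.01532 t
  alumina hydrate: 14.61 × 0.3474 = 5.076 t
  silica sand: 144.0 × 0.002000 = 0.2880 t
  barium carbonate: 22.66 × 0.2234 = 5.062 t
Total LOI = 10.44 t
Glass = batch − LOI = 186.4 − 10.44 = 175.9 t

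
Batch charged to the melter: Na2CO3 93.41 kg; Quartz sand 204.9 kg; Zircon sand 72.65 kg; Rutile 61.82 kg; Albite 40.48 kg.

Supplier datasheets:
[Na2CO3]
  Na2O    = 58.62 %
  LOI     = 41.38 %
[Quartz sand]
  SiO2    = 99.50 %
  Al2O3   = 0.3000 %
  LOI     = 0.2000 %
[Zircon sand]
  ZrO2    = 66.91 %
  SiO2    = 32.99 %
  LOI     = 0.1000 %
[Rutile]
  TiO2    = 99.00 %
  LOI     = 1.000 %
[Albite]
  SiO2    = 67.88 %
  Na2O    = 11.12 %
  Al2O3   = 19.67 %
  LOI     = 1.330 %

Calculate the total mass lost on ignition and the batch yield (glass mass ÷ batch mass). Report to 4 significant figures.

Mid-chain values are displayed (rounded to 4 significant digits) between the steps; the whole derivation runs at exact precision from start to finish; a single rounding finalizes every reported figure; all derived quantities are rebuilt in full precision (the yield, totals, net glass mass, LOI, the five compositions) from the weighed amounts on 433.0 kg of glass, as set out in the problem or the answer.
LOI of each material in turn:
  Na2CO3: 93.41 × 0.4138 = 38.65 kg
  Quartz sand: 204.9 × 0.002000 = 0.4098 kg
  Zircon sand: 72.65 × 0.001000 = 0.07265 kg
  Rutile: 61.82 × 0.01000 = 0.6182 kg
  Albite: 40.48 × 0.01330 = 0.5384 kg
Total LOI = 40.29 kg
Glass = batch − LOI = 473.3 − 40.29 = 433.0 kg

LOI loss = 40.29 kg; glass = 433.0 kg; yield = 91.49%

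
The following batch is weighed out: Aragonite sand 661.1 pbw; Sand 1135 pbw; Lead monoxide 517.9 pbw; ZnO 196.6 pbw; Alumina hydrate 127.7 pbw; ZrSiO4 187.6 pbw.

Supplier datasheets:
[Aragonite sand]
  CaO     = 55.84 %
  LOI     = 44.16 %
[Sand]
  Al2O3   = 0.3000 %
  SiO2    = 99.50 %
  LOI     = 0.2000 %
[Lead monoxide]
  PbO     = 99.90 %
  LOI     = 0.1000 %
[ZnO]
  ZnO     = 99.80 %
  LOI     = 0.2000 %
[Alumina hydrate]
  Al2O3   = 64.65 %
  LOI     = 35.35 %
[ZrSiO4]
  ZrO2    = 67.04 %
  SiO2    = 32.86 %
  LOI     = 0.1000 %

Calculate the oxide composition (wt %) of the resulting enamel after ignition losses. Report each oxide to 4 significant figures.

The whole derivation keeps exact precision through every step. Mid-chain values are displayed (rounded to 4 significant figures) in the working. Each reported value includes exactly one rounding — all derived quantities are rebuilt in full float precision (totals, glass mass, yield, the six compositions, LOI) starting from the weights on 2485 pbw of glass, as set out in either problem or answer.
Oxide-by-oxide delivered mass:
  ZrO2: 187.6·0.6704 = 125.8 pbw
  CaO: 661.1·0.5584 = 369.2 pbw
  Al2O3: 1135·0.003000 + 127.7·0.6465 = 85.96 pbw
  PbO: 517.9·0.9990 = 517.4 pbw
  ZnO: 196.6·0.9980 = 196.2 pbw
  SiO2: 1135·0.9950 + 187.6·0.3286 = 1191 pbw
LOI: 661.1·0.4416 + 1135·0.002000 + 517.9·0.001000 + 196.6·0.002000 + 127.7·0.3535 + 187.6·0.001000 = 340.5 pbw
batch − LOI leaves glass = 2826 − 340.5 = 2485 pbw (consistent with Σ oxide mass)
each oxide over glass, ×100, is wt %

Glass mass = 2485 pbw (batch 2826 − LOI 340.5).
Composition: ZrO2 5.060%, CaO 14.85%, Al2O3 3.459%, PbO 20.82%, ZnO 7.894%, SiO2 47.92%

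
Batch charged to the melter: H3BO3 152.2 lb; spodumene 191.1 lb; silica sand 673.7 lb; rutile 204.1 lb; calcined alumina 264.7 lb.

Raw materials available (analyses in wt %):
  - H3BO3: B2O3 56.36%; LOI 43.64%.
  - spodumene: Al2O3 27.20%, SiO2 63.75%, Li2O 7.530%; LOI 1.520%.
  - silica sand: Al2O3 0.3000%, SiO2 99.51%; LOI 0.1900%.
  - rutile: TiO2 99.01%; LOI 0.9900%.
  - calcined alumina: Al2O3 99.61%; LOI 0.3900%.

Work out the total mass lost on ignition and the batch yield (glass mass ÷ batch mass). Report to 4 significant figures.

LOI loss = 73.66 lb; glass = 1412 lb; yield = 95.04%

The working math maintains exact precision all the way through. In-progress results are shown, with 4-significant-digit rounding, at each printed step — every reported value sees exactly one rounding. Derived quantities (ignition loss, the yield, glass mass, the totals, the five compositions) are rebuilt using the weight values at 1412 lb of glass at full precision, as written in question or answer.
Ignition loss by material:
  H3BO3: 152.2 × 0.4364 = 66.42 lb
  spodumene: 191.1 × 0.01520 = 2.905 lb
  silica sand: 673.7 × 0.001900 = 1.280 lb
  rutile: 204.1 × 0.009900 = 2.021 lb
  calcined alumina: 264.7 × 0.003900 = 1.032 lb
Total LOI = 73.66 lb
Glass = batch − LOI = 1486 − 73.66 = 1412 lb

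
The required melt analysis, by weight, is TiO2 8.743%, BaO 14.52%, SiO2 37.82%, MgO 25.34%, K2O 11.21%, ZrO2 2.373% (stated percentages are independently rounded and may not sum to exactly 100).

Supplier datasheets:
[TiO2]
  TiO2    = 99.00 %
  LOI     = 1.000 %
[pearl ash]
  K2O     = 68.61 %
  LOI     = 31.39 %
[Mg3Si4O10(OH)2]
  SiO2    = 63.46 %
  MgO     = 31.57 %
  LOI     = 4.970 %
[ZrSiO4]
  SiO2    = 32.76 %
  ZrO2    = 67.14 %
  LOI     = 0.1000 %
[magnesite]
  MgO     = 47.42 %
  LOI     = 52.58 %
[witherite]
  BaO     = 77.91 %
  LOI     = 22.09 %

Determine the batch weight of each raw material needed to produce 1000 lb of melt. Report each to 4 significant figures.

Each numeric step holds full precision in all steps. Rounding to 4 significant digits extends to each working value as displayed — every reported figure carries a single rounding; the derived quantities, including six oxide percentages, glass mass, ignition loss, totals, the yield, are rebuilt starting from the weights on 1000 lb of glass at full float precision, as they appear in the question or the answer.
Oxide mass targets, per 1000 lb melt:
  TiO2: 8.743% × 1000 = 87.43 lb
  BaO: 14.52% × 1000 = 145.2 lb
  SiO2: 37.82% × 1000 = 378.2 lb
  MgO: 25.34% × 1000 = 253.4 lb
  K2O: 11.21% × 1000 = 112.1 lb
  ZrO2: 2.373% × 1000 = 23.73 lb
Per-oxide balance check applying the batch weights above, for the quoted basis mass (target by target, the sums agree given rounding of the digits):
  TiO2: 88.31·0.9900 = 87.43 lb (target 87.43 lb)
  BaO: 186.4·0.7791 = 145.2 lb (target 145.2 lb)
  SiO2: 577.7·0.6346 + 35.34·0.3276 = 378.2 lb (target 378.2 lb)
  MgO: 577.7·0.3157 + 149.8·0.4742 = 253.4 lb (target 253.4 lb)
  K2O: 163.4·0.6861 = 112.1 lb (target 112.1 lb)
  ZrO2: 35.34·0.6714 = 23.73 lb (target 23.73 lb)
Glass-mass bookkeeping: the batch minus its LOI: 1000 lb (the Σ of target masses is 1000 lb; the stated basis being 1000 lb — differing by rounding only).
Summing the batch: Σ batch = 1201 lb; Σ batch·LOI gives LOI loss = 200.9 lb; yield = glass ÷ total batch = 83.27%.

Batch per 1000 lb melt:
  TiO2: 88.31 lb
  pearl ash: 163.4 lb
  Mg3Si4O10(OH)2: 577.7 lb
  ZrSiO4: 35.34 lb
  magnesite: 149.8 lb
  witherite: 186.4 lb
Total batch = 1201 lb; LOI loss = 200.9 lb; yield = 83.27%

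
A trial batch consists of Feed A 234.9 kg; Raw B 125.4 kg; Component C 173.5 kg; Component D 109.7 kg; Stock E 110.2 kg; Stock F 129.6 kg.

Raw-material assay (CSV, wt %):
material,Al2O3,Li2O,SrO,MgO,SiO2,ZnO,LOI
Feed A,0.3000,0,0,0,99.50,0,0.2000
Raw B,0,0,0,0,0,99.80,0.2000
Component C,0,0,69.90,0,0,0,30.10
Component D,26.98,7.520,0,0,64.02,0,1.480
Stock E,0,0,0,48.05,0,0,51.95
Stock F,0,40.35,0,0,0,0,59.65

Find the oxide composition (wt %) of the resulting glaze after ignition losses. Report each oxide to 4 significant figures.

Mid-chain values appear (rounded to 4 significant digits) as written; all arithmetic holds full float precision at every stage — every reported number is rounded only once — derived quantities (the yield, glass mass, LOI, the totals, the six compositions) are carried at exact precision using the weight values at 694.2 kg of glass, as set out in the problem or the answer.
Per-oxide mass from batch:
  Al2O3: 234.9·0.003000 + 109.7·0.2698 = 30.30 kg
  Li2O: 109.7·0.07520 + 129.6·0.4035 = 60.54 kg
  SrO: 173.5·0.6990 = 121.3 kg
  MgO: 110.2·0.4805 = 52.95 kg
  SiO2: 234.9·0.9950 + 109.7·0.6402 = 304.0 kg
  ZnO: 125.4·0.9980 = 125.1 kg
LOI: 234.9·0.002000 + 125.4·0.002000 + 173.5·0.3010 + 109.7·0.01480 + 110.2·0.5195 + 129.6·0.5965 = 189.1 kg
Resulting glass, batch − LOI: 883.3 − 189.1 = 694.2 kg (consistent with Σ oxide mass)
each oxide over glass, ×100, is wt %

Glass mass = 694.2 kg (batch 883.3 − LOI 189.1).
Composition: Al2O3 4.365%, Li2O 8.722%, SrO 17.47%, MgO 7.628%, SiO2 43.79%, ZnO 18.03%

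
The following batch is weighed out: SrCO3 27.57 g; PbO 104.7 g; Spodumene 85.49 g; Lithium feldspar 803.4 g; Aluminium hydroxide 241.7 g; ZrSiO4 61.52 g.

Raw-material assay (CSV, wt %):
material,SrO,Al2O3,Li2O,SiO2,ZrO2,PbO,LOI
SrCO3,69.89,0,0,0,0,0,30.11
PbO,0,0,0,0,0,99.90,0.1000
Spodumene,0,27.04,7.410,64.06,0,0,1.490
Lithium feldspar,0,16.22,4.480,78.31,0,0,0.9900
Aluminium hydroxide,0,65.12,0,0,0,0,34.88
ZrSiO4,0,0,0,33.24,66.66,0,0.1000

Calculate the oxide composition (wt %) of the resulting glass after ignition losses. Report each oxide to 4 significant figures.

Glass mass = 1222 g (batch 1324 − LOI 102.0).
Composition: SrO 1.576%, Al2O3 25.43%, Li2O 3.463%, SiO2 57.62%, ZrO2 3.355%, PbO 8.557%

Values along the way are displayed (rounded to 4 significant digits) in the printout; the whole derivation holds full float precision through the solve — exactly one rounding is applied to every reported number — derived quantities, including six oxide percentages, LOI, net glass mass, yield, the totals, are rebuilt from the batch weights on 1222 g of glass in full float precision as given in problem or answer.
Delivered oxide masses:
  SrO: 27.57·0.6989 = 19.27 g
  Al2O3: 85.49·0.2704 + 803.4·0.1622 + 241.7·0.6512 = 310.8 g
  Li2O: 85.49·0.07410 + 803.4·0.04480 = 42.33 g
  SiO2: 85.49·0.6406 + 803.4·0.7831 + 61.52·0.3324 = 704.4 g
  ZrO2: 61.52·0.6666 = 41.01 g
  PbO: 104.7·0.9990 = 104.6 g
LOI: 27.57·0.3011 + 104.7·0.001000 + 85.49·0.01490 + 803.4·0.009900 + 241.7·0.3488 + 61.52·0.001000 = 102.0 g
Glass = total batch minus LOI = 1324 − 102.0 = 1222 g (matching Σ of the oxides)
oxide / glass × 100 gives the wt %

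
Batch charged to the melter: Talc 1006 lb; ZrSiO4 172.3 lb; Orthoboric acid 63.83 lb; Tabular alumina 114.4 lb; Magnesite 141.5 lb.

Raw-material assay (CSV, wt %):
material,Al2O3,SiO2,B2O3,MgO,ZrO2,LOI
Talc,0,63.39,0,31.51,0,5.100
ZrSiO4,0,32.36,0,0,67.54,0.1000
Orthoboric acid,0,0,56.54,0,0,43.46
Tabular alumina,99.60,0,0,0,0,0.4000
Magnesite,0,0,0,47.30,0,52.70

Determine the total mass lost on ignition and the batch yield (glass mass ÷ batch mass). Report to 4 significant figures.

LOI loss = 154.2 lb; glass = 1344 lb; yield = 89.70%

Working values are shown rounded off to 4 significant digits within the worked lines. All internal work holds full precision from start to finish; every reported value is rounded a single time — the derived quantities, which include the yield, five oxide percentages, net glass mass, LOI, totals, are carried at full float precision, exactly as printed in either problem or answer, using the weight values at 1344 lb of glass.
Material-by-material LOI:
  Talc: 1006 × 0.05100 = 51.31 lb
  ZrSiO4: 172.3 × 0.001000 = 0.1723 lb
  Orthoboric acid: 63.83 × 0.4346 = 27.74 lb
  Tabular alumina: 114.4 × 0.004000 = 0.4576 lb
  Magnesite: 141.5 × 0.5270 = 74.57 lb
Total LOI = 154.2 lb
Glass = batch − LOI = 1498 − 154.2 = 1344 lb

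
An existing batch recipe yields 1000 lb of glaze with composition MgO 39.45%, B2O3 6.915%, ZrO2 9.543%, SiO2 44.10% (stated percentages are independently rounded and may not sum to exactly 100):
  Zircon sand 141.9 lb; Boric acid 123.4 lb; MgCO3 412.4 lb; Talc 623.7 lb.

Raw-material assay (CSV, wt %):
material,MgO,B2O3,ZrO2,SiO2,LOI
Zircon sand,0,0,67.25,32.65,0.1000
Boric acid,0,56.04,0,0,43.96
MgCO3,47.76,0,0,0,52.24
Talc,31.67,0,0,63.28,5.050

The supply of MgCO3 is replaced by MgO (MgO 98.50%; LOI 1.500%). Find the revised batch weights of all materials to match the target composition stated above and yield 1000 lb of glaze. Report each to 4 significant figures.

The whole derivation maintains full precision through every step — the intermediate values are printed with 4-significant-figure rounding across the worked steps — every reported number includes exactly one rounding; all derived quantities are recomputed in full precision (net glass mass, totals, four oxide percentages, LOI, the yield) from the batch weights at 1000 lb of glass exactly as printed in problem or answer.
Target masses of each oxide per 1000 lb glaze:
  MgO: 39.45% × 1000 = 394.5 lb
  B2O3: 6.915% × 1000 = 69.15 lb
  ZrO2: 9.543% × 1000 = 95.43 lb
  SiO2: 44.10% × 1000 = 441.0 lb
A balance pass over the oxides, given the weights on record, versus the basis set out (delivered sums recover each target modulo rounding of the values):
  MgO: 200.0·0.9850 + 623.7·0.3167 = 394.5 lb (target 394.5 lb)
  B2O3: 123.4·0.5604 = 69.15 lb (target 69.15 lb)
  ZrO2: 141.9·0.6725 = 95.43 lb (target 95.43 lb)
  SiO2: 141.9·0.3265 + 623.7·0.6328 = 441.0 lb (target 441.0 lb)
Glass-mass closure: whole batch net of LOI = 1000 lb (summing oxide targets gives 1000 lb; stated basis 1000 lb — gaps are rounding artifacts).
Summing the batch: Σ batch = 1089 lb; LOI loss = Σ batch·LOI = 88.89 lb; the yield ratio, glass ÷ batch: 91.84%.

Revised batch per 1000 lb glaze:
  Zircon sand: 141.9 lb
  Boric acid: 123.4 lb
  MgO: 200.0 lb
  Talc: 623.7 lb
Total batch = 1089 lb; LOI loss = 88.89 lb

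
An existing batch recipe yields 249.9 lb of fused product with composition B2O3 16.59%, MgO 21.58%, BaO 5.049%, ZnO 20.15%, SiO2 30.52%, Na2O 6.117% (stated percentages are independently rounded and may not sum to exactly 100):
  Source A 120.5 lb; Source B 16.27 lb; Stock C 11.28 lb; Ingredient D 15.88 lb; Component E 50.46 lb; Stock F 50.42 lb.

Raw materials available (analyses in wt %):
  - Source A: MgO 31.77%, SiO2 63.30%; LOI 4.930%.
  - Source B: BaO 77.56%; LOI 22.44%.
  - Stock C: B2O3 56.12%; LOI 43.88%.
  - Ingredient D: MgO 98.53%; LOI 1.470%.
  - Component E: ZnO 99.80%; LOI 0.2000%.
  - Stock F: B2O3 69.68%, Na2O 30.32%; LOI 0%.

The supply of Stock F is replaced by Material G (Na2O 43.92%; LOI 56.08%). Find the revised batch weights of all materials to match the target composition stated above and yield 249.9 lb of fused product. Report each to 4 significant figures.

All internal work keeps full float precision end to end — the intermediate values appear, rounded to four significant figures, on the page. Every reported number sees exactly one rounding; all derived quantities, including the yield, LOI, net glass mass, the six compositions, the totals, are computed from the batch weights at 249.9 lb of glass in full float precision as written in the problem or the answer.
Target masses of each oxide per 249.9 lb fused product:
  B2O3: 16.59% × 249.9 = 41.46 lb
  MgO: 21.58% × 249.9 = 53.93 lb
  BaO: 5.049% × 249.9 = 12.62 lb
  ZnO: 20.15% × 249.9 = 50.35 lb
  SiO2: 30.52% × 249.9 = 76.27 lb
  Na2O: 6.117% × 249.9 = 15.29 lb
Oxide-by-oxide audit with the batch weights as given, versus the basis set out (delivered sums recover each target exact up to rounding of places):
  B2O3: 73.87·0.5612 = 41.46 lb (target 41.46 lb)
  MgO: 120.5·0.3177 + 15.88·0.9853 = 53.93 lb (target 53.93 lb)
  BaO: 16.27·0.7756 = 12.62 lb (target 12.62 lb)
  ZnO: 50.46·0.9980 = 50.36 lb (target 50.35 lb)
  SiO2: 120.5·0.6330 = 76.28 lb (target 76.27 lb)
  Na2O: 34.81·0.4392 = 15.29 lb (target 15.29 lb)
Glass-mass closure: total batch − LOI = 249.9 lb (summing oxide targets gives 249.9 lb; the stated basis being 249.9 lb — deltas are rounding alone).
Summing the batch: Σ batch = 311.8 lb; LOI removed, Σ of batch·LOI: 61.86 lb; the yield ratio, glass ÷ batch: 80.16%.

Revised batch per 249.9 lb fused product:
  Source A: 120.5 lb
  Source B: 16.27 lb
  Stock C: 73.87 lb
  Ingredient D: 15.88 lb
  Component E: 50.46 lb
  Material G: 34.81 lb
Total batch = 311.8 lb; LOI loss = 61.86 lb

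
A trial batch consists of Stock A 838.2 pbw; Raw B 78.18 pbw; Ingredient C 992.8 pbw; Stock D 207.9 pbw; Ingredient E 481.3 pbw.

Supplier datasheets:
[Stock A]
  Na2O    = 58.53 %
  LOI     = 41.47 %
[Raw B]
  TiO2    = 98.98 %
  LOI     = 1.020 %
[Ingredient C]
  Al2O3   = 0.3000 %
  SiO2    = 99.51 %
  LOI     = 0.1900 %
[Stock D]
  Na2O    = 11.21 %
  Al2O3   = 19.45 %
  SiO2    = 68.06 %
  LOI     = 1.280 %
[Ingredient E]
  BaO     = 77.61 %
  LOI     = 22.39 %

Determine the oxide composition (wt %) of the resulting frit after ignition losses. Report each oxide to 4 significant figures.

Every computation maintains full precision in all steps; the intermediate values are printed (rounded to 4 significant figures) in the working — a single rounding finalizes each reported result — all derived quantities, including the totals, yield, the five compositions, glass mass, LOI, are computed using the weight values per 2138 pbw of glass at exact precision, as they appear in the problem or the answer.
Delivered oxide masses:
  BaO: 481.3·0.7761 = 373.5 pbw
  Na2O: 838.2·0.5853 + 207.9·0.1121 = 513.9 pbw
  TiO2: 78.18·0.9898 = 77.38 pbw
  Al2O3: 992.8·0.003000 + 207.9·0.1945 = 43.41 pbw
  SiO2: 992.8·0.9951 + 207.9·0.6806 = 1129 pbw
LOI: 838.2·0.4147 + 78.18·0.01020 + 992.8·0.001900 + 207.9·0.01280 + 481.3·0.2239 = 460.7 pbw
Glass mass = batch − LOI = 2598 − 460.7 = 2138 pbw (matching Σ of the oxides)
oxide / glass × 100 gives the wt %

Glass mass = 2138 pbw (batch 2598 − LOI 460.7).
Composition: BaO 17.47%, Na2O 24.04%, TiO2 3.620%, Al2O3 2.031%, SiO2 52.83%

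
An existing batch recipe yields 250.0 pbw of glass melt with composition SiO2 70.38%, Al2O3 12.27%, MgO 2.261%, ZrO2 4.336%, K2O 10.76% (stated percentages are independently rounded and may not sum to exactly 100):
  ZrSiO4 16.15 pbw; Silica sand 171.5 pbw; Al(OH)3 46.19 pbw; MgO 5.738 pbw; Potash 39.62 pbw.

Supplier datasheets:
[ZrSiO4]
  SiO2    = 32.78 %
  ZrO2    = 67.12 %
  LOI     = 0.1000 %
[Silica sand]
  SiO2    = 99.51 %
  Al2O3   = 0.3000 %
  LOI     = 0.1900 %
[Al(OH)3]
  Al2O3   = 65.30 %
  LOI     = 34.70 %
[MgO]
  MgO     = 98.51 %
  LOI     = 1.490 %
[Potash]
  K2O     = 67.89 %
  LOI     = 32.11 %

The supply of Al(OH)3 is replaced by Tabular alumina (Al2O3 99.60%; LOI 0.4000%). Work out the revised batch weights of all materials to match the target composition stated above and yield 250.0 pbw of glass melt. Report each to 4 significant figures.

Revised batch per 250.0 pbw glass melt:
  ZrSiO4: 16.15 pbw
  Silica sand: 171.5 pbw
  Tabular alumina: 30.28 pbw
  MgO: 5.738 pbw
  Potash: 39.62 pbw
Total batch = 263.3 pbw; LOI loss = 13.27 pbw

The working math runs at full float precision throughout — the intermediate values are shown (rounded to four significant digits) as written; each reported number takes a single rounding; the derived quantities, which include glass mass, totals, the five compositions, ignition loss, the yield, are recomputed in full precision, exactly as printed in either problem or answer, using the weight values for 250.0 pbw of glass.
Oxide mass targets, per 250.0 pbw glass melt:
  SiO2: 70.38% × 250.0 = 176.0 pbw
  Al2O3: 12.27% × 250.0 = 30.68 pbw
  MgO: 2.261% × 250.0 = 5.652 pbw
  ZrO2: 4.336% × 250.0 = 10.84 pbw
  K2O: 10.76% × 250.0 = 26.90 pbw
Balance tally, oxide-wise, given the weights on record, per the basis as stated (sum by sum, the targets are met once rounding is allowed for):
  SiO2: 16.15·0.3278 + 171.5·0.9951 = 176.0 pbw (target 176.0 pbw)
  Al2O3: 171.5·0.003000 + 30.28·0.9960 = 30.67 pbw (target 30.68 pbw)
  MgO: 5.738·0.9851 = 5.653 pbw (target 5.652 pbw)
  ZrO2: 16.15·0.6712 = 10.84 pbw (target 10.84 pbw)
  K2O: 39.62·0.6789 = 26.90 pbw (target 26.90 pbw)
Consistency of the glass mass: the batch minus its LOI: 250.0 pbw (targets for the oxides total 250.0 pbw; stated basis 250.0 pbw — a pure rounding effect).
Total batch = Σ batch = 263.3 pbw; Σ batch·LOI gives LOI loss = 13.27 pbw; yield: glass divided by total = 94.96%.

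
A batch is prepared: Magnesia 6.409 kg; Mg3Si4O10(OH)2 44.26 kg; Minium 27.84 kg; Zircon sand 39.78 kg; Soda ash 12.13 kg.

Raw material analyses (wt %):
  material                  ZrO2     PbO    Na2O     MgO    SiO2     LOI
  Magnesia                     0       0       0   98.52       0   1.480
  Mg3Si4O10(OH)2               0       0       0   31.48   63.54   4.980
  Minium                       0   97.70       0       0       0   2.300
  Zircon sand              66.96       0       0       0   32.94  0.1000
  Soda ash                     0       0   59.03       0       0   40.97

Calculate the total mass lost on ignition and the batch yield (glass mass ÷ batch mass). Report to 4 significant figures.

Working values are printed (rounded to 4 significant digits) alongside each step — exact precision is kept at all times — each reported result is rounded once only — all derived quantities (ignition loss, glass mass, the five compositions, yield, totals) are re-derived starting from the weights on 122.5 kg of glass at full precision, exactly as printed in the question or the answer.
LOI of each material in turn:
  Magnesia: 6.409 × 0.01480 = 0.09485 kg
  Mg3Si4O10(OH)2: 44.26 × 0.04980 = 2.204 kg
  Minium: 27.84 × 0.02300 = 0.6403 kg
  Zircon sand: 39.78 × 0.001000 = 0.03978 kg
  Soda ash: 12.13 × 0.4097 = 4.970 kg
Total LOI = 7.949 kg
Glass = batch − LOI = 130.4 − 7.949 = 122.5 kg

LOI loss = 7.949 kg; glass = 122.5 kg; yield = 93.91%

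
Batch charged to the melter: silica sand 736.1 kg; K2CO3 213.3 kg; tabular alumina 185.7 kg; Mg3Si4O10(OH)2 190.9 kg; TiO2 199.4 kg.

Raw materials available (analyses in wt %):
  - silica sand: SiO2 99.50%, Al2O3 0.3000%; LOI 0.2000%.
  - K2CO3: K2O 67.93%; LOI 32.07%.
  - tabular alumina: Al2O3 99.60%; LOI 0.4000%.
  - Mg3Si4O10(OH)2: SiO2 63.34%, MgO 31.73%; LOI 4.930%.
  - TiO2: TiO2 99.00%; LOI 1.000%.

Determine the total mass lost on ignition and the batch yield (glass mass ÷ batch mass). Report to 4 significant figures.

LOI loss = 82.03 kg; glass = 1443 kg; yield = 94.62%

Every computation runs at exact precision in every operation — intermediates are shown with 4-significant-figure rounding across the worked steps — every reported value is rounded once only; the derived quantities are re-derived at exact precision (yield, LOI, five oxide percentages, glass mass, totals) from the batch weights at 1443 kg of glass, exactly as printed in question or answer.
Loss on ignition, line by line:
  silica sand: 736.1 × 0.002000 = 1.472 kg
  K2CO3: 213.3 × 0.3207 = 68.41 kg
  tabular alumina: 185.7 × 0.004000 = 0.7428 kg
  Mg3Si4O10(OH)2: 190.9 × 0.04930 = 9.411 kg
  TiO2: 199.4 × 0.01000 = 1.994 kg
Total LOI = 82.03 kg
Glass = batch − LOI = 1525 − 82.03 = 1443 kg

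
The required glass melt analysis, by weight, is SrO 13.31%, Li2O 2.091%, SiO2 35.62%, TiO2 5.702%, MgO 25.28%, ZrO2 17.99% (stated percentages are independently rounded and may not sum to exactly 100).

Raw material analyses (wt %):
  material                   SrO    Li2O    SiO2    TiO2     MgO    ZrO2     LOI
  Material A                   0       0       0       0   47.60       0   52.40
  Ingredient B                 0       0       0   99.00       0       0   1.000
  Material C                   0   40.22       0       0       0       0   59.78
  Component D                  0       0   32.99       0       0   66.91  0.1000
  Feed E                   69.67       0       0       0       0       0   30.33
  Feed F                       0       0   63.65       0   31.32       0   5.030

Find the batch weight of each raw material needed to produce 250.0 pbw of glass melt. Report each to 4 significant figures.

In-progress results are displayed (rounded to four significant figures) in the working; the whole derivation runs at exact precision at each step; every reported value is rounded once only — all derived quantities, including totals, six oxide percentages, glass mass, LOI, yield, are re-derived using the weight values on 250.0 pbw of glass at full precision exactly as shown in problem or answer.
Per-oxide target masses for 250.0 pbw glass melt:
  SrO: 13.31% × 250.0 = 33.28 pbw
  Li2O: 2.091% × 250.0 = 5.228 pbw
  SiO2: 35.62% × 250.0 = 89.05 pbw
  TiO2: 5.702% × 250.0 = 14.26 pbw
  MgO: 25.28% × 250.0 = 63.20 pbw
  ZrO2: 17.99% × 250.0 = 44.98 pbw
Verifying the oxide balance per the reported batch figures, under the basis named above (summed amounts equal target values exact up to rounding of places):
  SrO: 47.76·0.6967 = 33.27 pbw (target 33.28 pbw)
  Li2O: 13.00·0.4022 = 5.229 pbw (target 5.228 pbw)
  SiO2: 67.22·0.3299 + 105.1·0.6365 = 89.07 pbw (target 89.05 pbw)
  TiO2: 14.40·0.9900 = 14.26 pbw (target 14.26 pbw)
  MgO: 63.64·0.4760 + 105.1·0.3132 = 63.21 pbw (target 63.20 pbw)
  ZrO2: 67.22·0.6691 = 44.98 pbw (target 44.98 pbw)
Mass balance on the glass: the batch minus its LOI: 250.0 pbw (the targets, summed, come to 250.0 pbw; with the basis standing at 250.0 pbw — differing by rounding only).
Summing the batch: Σ batch = 311.1 pbw; ignition loss, Σ(batch × LOI) = 61.10 pbw; glass ÷ batch gives a yield of 80.36%.

Batch per 250.0 pbw glass melt:
  Material A: 63.64 pbw
  Ingredient B: 14.40 pbw
  Material C: 13.00 pbw
  Component D: 67.22 pbw
  Feed E: 47.76 pbw
  Feed F: 105.1 pbw
Total batch = 311.1 pbw; LOI loss = 61.10 pbw; yield = 80.36%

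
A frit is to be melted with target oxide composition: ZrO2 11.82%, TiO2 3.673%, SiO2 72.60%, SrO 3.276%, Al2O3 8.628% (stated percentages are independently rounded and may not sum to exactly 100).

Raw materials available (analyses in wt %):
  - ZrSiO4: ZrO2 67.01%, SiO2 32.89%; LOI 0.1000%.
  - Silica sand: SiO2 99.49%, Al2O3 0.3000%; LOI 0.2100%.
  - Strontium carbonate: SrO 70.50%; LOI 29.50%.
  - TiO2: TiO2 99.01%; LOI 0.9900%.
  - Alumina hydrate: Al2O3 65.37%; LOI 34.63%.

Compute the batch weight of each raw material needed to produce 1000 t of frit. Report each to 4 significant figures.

Batch per 1000 t frit:
  ZrSiO4: 176.4 t
  Silica sand: 671.4 t
  Strontium carbonate: 46.47 t
  TiO2: 37.10 t
  Alumina hydrate: 128.9 t
Total batch = 1060 t; LOI loss = 60.30 t; yield = 94.31%

Working values are printed with 4-significant-digit rounding between the steps. Each numeric step holds full float precision through the solve — every reported result is rounded exactly once. Derived quantities are re-derived in full precision (totals, five oxide percentages, yield, net glass mass, LOI) starting from the weights for 1000 t of glass exactly as printed in the question or the answer.
Oxide-by-oxide targets in 1000 t frit:
  ZrO2: 11.82% × 1000 = 118.2 t
  TiO2: 3.673% × 1000 = 36.73 t
  SiO2: 72.60% × 1000 = 726.0 t
  SrO: 3.276% × 1000 = 32.76 t
  Al2O3: 8.628% × 1000 = 86.28 t
Per-oxide balance check applying the batch weights above, at the basis given (every target is met by its sum inside rounding margins):
  ZrO2: 176.4·0.6701 = 118.2 t (target 118.2 t)
  TiO2: 37.10·0.9901 = 36.73 t (target 36.73 t)
  SiO2: 176.4·0.3289 + 671.4·0.9949 = 726.0 t (target 726.0 t)
  SrO: 46.47·0.7050 = 32.76 t (target 32.76 t)
  Al2O3: 671.4·0.003000 + 128.9·0.6537 = 86.28 t (target 86.28 t)
Glass mass check: whole batch net of LOI = 1000 t (the targets, summed, come to 1000 t; the stated basis being 1000 t — any gap is answer rounding).
Total batch = Σ batch = 1060 t; ignition loss, Σ(batch × LOI) = 60.30 t; yield = glass ÷ total batch = 94.31%.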